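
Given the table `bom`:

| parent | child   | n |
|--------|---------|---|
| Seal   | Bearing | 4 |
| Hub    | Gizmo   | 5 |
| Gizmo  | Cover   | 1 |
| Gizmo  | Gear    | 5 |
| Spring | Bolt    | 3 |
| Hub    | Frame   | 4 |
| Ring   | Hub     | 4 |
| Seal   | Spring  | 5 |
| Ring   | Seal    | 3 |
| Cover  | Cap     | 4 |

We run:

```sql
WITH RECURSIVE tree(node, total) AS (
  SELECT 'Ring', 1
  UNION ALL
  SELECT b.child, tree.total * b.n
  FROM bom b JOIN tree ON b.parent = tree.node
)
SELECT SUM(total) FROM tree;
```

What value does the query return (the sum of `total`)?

Base: (Ring, total=1).
Iteration 1: components of {Ring} -> Hub = 1*4 = 4, Seal = 1*3 = 3.
Iteration 2: components of {Hub,Seal} -> Bearing = 3*4 = 12, Frame = 4*4 = 16, Gizmo = 4*5 = 20, Spring = 3*5 = 15.
Iteration 3: components of {Bearing,Frame,Gizmo,Spring} -> Bolt = 15*3 = 45, Cover = 20*1 = 20, Gear = 20*5 = 100.
Iteration 4: components of {Bolt,Cover,Gear} -> Cap = 20*4 = 80.
Iteration 5: no further components; recursion stops.
SUM(total) = 1 + 3 + 4 + 12 + 15 + 20 + 16 + 45 + 20 + 100 + 80 = 316.

316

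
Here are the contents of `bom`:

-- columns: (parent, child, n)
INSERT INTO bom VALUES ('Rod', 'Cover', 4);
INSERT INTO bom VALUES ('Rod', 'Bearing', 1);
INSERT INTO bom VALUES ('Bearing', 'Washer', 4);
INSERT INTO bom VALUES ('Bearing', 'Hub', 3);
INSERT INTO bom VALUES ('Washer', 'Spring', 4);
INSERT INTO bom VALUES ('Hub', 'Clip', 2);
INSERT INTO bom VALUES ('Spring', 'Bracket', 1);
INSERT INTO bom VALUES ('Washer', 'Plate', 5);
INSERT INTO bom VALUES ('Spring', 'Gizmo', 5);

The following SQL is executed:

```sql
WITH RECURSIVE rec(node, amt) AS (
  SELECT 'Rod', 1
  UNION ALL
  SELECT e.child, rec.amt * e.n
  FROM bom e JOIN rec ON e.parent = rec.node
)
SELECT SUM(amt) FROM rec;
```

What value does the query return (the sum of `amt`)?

Base: (Rod, amt=1).
Iteration 1: components of {Rod} -> Bearing = 1*1 = 1, Cover = 1*4 = 4.
Iteration 2: components of {Bearing,Cover} -> Hub = 1*3 = 3, Washer = 1*4 = 4.
Iteration 3: components of {Hub,Washer} -> Clip = 3*2 = 6, Plate = 4*5 = 20, Spring = 4*4 = 16.
Iteration 4: components of {Clip,Plate,Spring} -> Bracket = 16*1 = 16, Gizmo = 16*5 = 80.
Iteration 5: no further components; recursion stops.
SUM(amt) = 1 + 4 + 1 + 4 + 3 + 16 + 20 + 6 + 16 + 80 = 151.

151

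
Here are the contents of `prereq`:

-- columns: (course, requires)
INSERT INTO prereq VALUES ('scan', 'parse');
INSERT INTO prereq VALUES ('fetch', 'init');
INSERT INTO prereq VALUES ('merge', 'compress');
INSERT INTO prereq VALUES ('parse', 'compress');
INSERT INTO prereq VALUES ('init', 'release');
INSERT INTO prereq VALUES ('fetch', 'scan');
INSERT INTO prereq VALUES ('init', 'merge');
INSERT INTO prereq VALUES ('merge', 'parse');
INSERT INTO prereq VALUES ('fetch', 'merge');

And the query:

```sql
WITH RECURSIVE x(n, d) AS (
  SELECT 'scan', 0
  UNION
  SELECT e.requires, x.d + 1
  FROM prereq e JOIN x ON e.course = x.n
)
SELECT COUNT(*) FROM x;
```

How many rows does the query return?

3

Base: (scan, d=0).
Iteration 1: edges from {scan} -> (parse, d=1).
Iteration 2: edges from {parse} -> (compress, d=2).
Iteration 3: no outgoing edges from {compress}; recursion stops.
Total rows emitted: 3.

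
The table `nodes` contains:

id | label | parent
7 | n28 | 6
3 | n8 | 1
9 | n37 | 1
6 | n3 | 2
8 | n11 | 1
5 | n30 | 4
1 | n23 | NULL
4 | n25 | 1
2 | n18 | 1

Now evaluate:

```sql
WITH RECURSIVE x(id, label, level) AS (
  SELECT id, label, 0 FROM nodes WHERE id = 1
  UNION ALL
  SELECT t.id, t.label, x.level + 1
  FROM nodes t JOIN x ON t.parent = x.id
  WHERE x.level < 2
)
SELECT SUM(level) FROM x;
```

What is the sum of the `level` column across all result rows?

9

Base: id=1 (n23) at level 0.
Iteration 1: rows with parent in {1} -> n18 (id 2, level 1), n8 (id 3, level 1), n25 (id 4, level 1), n11 (id 8, level 1), n37 (id 9, level 1).
Iteration 2: rows with parent in {2,3,4,8,9} -> n30 (id 5, level 2), n3 (id 6, level 2).
Iteration 3: level < 2 fails for all current rows; recursion stops.
SUM(level) = 0 + 1 + 1 + 1 + 1 + 1 + 2 + 2 = 9.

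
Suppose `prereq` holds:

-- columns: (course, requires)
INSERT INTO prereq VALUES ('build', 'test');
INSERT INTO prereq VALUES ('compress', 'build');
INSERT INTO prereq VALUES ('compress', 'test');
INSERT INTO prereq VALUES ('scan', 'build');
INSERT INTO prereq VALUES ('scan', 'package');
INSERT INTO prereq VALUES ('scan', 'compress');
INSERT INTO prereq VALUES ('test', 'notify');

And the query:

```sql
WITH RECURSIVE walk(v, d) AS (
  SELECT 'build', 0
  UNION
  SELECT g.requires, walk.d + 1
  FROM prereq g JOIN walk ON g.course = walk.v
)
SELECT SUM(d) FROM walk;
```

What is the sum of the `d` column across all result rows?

3

Base: (build, d=0).
Iteration 1: edges from {build} -> (test, d=1).
Iteration 2: edges from {test} -> (notify, d=2).
Iteration 3: no outgoing edges from {notify}; recursion stops.
SUM(d) = 0 + 1 + 2 = 3.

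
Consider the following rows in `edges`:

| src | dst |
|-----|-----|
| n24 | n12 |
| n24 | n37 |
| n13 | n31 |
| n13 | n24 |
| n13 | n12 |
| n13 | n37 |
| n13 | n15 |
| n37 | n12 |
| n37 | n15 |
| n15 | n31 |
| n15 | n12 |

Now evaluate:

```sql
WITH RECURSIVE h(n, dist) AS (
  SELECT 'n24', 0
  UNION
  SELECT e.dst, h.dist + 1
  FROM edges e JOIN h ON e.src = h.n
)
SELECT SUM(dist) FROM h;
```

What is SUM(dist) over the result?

12

Base: (n24, dist=0).
Iteration 1: edges from {n24} -> (n12, dist=1), (n37, dist=1).
Iteration 2: edges from {n12,n37} -> (n12, dist=2), (n15, dist=2).
Iteration 3: edges from {n12,n15} -> (n12, dist=3), (n31, dist=3).
Iteration 4: no outgoing edges from {n12,n31}; recursion stops.
SUM(dist) = 0 + 1 + 1 + 2 + 2 + 3 + 3 = 12.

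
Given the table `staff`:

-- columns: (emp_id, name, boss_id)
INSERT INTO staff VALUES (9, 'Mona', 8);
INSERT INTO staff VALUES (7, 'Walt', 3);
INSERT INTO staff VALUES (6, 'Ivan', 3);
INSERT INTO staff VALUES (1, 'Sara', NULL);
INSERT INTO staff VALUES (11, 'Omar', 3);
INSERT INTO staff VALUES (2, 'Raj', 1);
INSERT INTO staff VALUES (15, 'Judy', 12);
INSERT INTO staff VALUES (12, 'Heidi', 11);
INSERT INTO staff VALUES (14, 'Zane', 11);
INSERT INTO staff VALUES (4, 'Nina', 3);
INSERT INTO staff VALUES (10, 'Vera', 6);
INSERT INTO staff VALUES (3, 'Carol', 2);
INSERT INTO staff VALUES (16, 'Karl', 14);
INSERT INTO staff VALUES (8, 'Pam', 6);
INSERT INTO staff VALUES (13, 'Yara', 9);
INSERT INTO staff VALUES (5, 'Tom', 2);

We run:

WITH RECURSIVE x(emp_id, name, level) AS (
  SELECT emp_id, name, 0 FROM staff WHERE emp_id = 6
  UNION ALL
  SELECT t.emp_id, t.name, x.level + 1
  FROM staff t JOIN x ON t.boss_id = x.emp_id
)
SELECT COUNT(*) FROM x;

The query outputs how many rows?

Base: emp_id=6 (Ivan) at level 0.
Iteration 1: rows with boss_id in {6} -> Pam (id 8, level 1), Vera (id 10, level 1).
Iteration 2: rows with boss_id in {8,10} -> Mona (id 9, level 2).
Iteration 3: rows with boss_id in {9} -> Yara (id 13, level 3).
Iteration 4: no rows with boss_id in {13}; recursion stops.
Total rows emitted: 5.

5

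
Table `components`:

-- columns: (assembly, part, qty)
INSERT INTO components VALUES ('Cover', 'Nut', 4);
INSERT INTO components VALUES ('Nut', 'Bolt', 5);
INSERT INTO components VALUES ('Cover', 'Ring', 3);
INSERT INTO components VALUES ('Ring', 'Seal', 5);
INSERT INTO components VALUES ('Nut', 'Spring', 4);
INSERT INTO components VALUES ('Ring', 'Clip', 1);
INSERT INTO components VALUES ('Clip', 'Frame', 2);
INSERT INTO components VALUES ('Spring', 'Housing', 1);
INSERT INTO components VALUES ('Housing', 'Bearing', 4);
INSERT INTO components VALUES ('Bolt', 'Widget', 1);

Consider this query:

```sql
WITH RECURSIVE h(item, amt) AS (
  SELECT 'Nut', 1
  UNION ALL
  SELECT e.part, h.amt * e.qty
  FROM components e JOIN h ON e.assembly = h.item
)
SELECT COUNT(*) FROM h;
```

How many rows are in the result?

Base: (Nut, amt=1).
Iteration 1: components of {Nut} -> Bolt = 1*5 = 5, Spring = 1*4 = 4.
Iteration 2: components of {Bolt,Spring} -> Housing = 4*1 = 4, Widget = 5*1 = 5.
Iteration 3: components of {Housing,Widget} -> Bearing = 4*4 = 16.
Iteration 4: no further components; recursion stops.
Total rows emitted: 6.

6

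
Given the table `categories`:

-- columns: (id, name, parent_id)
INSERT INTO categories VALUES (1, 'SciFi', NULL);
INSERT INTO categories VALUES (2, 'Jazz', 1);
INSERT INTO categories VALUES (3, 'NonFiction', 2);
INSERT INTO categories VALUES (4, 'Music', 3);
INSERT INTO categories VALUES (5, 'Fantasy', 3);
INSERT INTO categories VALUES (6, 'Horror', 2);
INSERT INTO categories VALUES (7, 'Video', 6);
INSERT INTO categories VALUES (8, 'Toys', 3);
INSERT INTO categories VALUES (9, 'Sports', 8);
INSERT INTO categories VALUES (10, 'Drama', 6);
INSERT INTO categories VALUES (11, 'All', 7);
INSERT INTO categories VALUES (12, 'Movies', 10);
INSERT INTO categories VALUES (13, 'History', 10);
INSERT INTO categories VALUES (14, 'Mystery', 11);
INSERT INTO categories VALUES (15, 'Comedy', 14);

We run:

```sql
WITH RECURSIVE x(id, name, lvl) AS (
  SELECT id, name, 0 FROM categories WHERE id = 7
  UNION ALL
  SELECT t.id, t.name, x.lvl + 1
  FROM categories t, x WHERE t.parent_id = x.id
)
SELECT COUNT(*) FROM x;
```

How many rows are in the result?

4

Base: id=7 (Video) at lvl 0.
Iteration 1: rows with parent_id in {7} -> All (id 11, lvl 1).
Iteration 2: rows with parent_id in {11} -> Mystery (id 14, lvl 2).
Iteration 3: rows with parent_id in {14} -> Comedy (id 15, lvl 3).
Iteration 4: no rows with parent_id in {15}; recursion stops.
Total rows emitted: 4.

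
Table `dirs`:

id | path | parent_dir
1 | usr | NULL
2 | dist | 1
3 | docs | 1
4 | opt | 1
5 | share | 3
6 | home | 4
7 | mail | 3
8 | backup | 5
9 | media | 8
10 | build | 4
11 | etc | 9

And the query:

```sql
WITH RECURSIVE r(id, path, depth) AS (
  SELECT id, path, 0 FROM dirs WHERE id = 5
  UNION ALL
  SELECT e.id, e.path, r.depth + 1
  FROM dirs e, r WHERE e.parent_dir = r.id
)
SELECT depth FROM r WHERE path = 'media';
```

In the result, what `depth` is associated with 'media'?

Base: id=5 (share) at depth 0.
Iteration 1: rows with parent_dir in {5} -> backup (id 8, depth 1).
Iteration 2: rows with parent_dir in {8} -> media (id 9, depth 2).
Iteration 3: rows with parent_dir in {9} -> etc (id 11, depth 3).
Iteration 4: no rows with parent_dir in {11}; recursion stops.

2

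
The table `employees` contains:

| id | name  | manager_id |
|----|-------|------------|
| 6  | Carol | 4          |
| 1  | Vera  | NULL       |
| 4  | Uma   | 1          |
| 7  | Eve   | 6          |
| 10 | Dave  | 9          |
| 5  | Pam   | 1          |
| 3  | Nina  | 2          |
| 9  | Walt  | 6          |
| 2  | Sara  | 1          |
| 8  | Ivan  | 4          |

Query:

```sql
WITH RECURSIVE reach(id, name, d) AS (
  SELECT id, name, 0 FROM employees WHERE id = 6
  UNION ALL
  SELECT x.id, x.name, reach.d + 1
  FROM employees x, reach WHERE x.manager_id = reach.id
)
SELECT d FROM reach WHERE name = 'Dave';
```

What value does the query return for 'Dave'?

Base: id=6 (Carol) at d 0.
Iteration 1: rows with manager_id in {6} -> Eve (id 7, d 1), Walt (id 9, d 1).
Iteration 2: rows with manager_id in {7,9} -> Dave (id 10, d 2).
Iteration 3: no rows with manager_id in {10}; recursion stops.

2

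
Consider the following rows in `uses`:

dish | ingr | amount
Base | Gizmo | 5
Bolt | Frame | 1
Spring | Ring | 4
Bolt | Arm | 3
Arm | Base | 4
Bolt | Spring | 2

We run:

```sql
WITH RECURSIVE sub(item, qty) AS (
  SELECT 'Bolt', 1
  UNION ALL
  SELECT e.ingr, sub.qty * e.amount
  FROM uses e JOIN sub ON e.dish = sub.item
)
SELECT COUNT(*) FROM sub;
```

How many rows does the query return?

7

Base: (Bolt, qty=1).
Iteration 1: components of {Bolt} -> Arm = 1*3 = 3, Frame = 1*1 = 1, Spring = 1*2 = 2.
Iteration 2: components of {Arm,Frame,Spring} -> Base = 3*4 = 12, Ring = 2*4 = 8.
Iteration 3: components of {Base,Ring} -> Gizmo = 12*5 = 60.
Iteration 4: no further components; recursion stops.
Total rows emitted: 7.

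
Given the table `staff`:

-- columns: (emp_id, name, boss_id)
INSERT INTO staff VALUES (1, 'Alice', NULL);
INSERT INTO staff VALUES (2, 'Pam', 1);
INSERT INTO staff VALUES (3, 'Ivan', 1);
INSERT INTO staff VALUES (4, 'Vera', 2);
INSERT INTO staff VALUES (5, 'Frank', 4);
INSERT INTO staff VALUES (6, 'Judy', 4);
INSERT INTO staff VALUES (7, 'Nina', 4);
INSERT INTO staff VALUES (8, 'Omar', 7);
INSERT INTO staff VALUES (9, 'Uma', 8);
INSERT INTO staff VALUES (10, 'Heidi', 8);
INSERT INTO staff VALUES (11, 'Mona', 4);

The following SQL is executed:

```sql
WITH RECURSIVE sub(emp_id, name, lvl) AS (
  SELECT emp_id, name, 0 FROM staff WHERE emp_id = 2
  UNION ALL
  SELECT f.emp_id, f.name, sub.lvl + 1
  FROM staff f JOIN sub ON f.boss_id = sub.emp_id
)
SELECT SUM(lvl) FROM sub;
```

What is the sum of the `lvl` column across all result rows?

20

Base: emp_id=2 (Pam) at lvl 0.
Iteration 1: rows with boss_id in {2} -> Vera (id 4, lvl 1).
Iteration 2: rows with boss_id in {4} -> Frank (id 5, lvl 2), Judy (id 6, lvl 2), Nina (id 7, lvl 2), Mona (id 11, lvl 2).
Iteration 3: rows with boss_id in {5,6,7,11} -> Omar (id 8, lvl 3).
Iteration 4: rows with boss_id in {8} -> Uma (id 9, lvl 4), Heidi (id 10, lvl 4).
Iteration 5: no rows with boss_id in {9,10}; recursion stops.
SUM(lvl) = 0 + 1 + 2 + 2 + 2 + 2 + 3 + 4 + 4 = 20.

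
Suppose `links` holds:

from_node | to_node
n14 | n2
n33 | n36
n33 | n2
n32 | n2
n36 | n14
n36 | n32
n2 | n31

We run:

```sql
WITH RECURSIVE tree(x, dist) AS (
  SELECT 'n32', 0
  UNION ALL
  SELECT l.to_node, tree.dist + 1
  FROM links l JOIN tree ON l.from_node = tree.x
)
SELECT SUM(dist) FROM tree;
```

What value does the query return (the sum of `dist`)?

Base: (n32, dist=0).
Iteration 1: edges from {n32} -> (n2, dist=1).
Iteration 2: edges from {n2} -> (n31, dist=2).
Iteration 3: no outgoing edges from {n31}; recursion stops.
SUM(dist) = 0 + 1 + 2 = 3.

3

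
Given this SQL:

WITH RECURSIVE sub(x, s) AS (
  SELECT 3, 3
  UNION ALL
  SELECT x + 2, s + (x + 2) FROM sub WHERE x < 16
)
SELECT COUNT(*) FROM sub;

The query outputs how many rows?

8

Base: x=3, s=3.
Iteration 1: 3 < 16 holds -> x = 3 + 2 = 5, s = 3 + 5 = 8.
Iteration 2: 5 < 16 holds -> x = 5 + 2 = 7, s = 8 + 7 = 15.
Iteration 3: 7 < 16 holds -> x = 7 + 2 = 9, s = 15 + 9 = 24.
Iteration 4: 9 < 16 holds -> x = 9 + 2 = 11, s = 24 + 11 = 35.
Iteration 5: 11 < 16 holds -> x = 11 + 2 = 13, s = 35 + 13 = 48.
Iteration 6: 13 < 16 holds -> x = 13 + 2 = 15, s = 48 + 15 = 63.
Iteration 7: 15 < 16 holds -> x = 15 + 2 = 17, s = 63 + 17 = 80.
Iteration 8: 17 < 16 fails; recursion stops.
Total rows emitted: 8.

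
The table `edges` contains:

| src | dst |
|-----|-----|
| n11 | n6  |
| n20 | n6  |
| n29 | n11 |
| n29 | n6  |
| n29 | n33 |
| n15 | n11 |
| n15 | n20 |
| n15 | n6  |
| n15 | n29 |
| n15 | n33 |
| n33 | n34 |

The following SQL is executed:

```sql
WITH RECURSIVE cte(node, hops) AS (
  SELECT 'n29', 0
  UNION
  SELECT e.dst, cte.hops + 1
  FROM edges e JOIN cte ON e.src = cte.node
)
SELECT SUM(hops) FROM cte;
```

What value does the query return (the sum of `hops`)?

Base: (n29, hops=0).
Iteration 1: edges from {n29} -> (n11, hops=1), (n33, hops=1), (n6, hops=1).
Iteration 2: edges from {n11,n33,n6} -> (n34, hops=2), (n6, hops=2).
Iteration 3: no outgoing edges from {n34,n6}; recursion stops.
SUM(hops) = 0 + 1 + 1 + 1 + 2 + 2 = 7.

7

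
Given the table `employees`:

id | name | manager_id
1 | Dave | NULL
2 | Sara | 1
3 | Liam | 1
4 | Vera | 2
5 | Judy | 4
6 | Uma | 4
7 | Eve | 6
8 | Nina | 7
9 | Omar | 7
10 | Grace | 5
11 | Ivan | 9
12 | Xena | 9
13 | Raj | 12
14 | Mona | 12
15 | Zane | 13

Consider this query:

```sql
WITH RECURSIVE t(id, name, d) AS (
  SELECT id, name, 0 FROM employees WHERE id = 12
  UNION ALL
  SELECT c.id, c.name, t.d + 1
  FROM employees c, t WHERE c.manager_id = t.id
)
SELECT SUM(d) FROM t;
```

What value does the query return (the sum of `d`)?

4

Base: id=12 (Xena) at d 0.
Iteration 1: rows with manager_id in {12} -> Raj (id 13, d 1), Mona (id 14, d 1).
Iteration 2: rows with manager_id in {13,14} -> Zane (id 15, d 2).
Iteration 3: no rows with manager_id in {15}; recursion stops.
SUM(d) = 0 + 1 + 1 + 2 = 4.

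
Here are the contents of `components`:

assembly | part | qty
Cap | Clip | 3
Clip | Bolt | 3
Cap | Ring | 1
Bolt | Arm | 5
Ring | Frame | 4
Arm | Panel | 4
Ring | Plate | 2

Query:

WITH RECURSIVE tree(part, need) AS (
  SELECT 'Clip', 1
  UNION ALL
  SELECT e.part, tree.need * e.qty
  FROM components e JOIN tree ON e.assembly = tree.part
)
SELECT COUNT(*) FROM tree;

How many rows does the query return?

Base: (Clip, need=1).
Iteration 1: components of {Clip} -> Bolt = 1*3 = 3.
Iteration 2: components of {Bolt} -> Arm = 3*5 = 15.
Iteration 3: components of {Arm} -> Panel = 15*4 = 60.
Iteration 4: no further components; recursion stops.
Total rows emitted: 4.

4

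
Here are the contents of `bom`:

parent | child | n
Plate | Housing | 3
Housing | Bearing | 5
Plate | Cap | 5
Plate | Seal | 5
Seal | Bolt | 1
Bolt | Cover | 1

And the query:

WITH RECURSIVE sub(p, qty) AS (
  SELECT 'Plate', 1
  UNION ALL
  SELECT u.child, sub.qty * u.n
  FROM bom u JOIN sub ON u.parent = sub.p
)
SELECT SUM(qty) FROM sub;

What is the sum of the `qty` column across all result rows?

Base: (Plate, qty=1).
Iteration 1: components of {Plate} -> Cap = 1*5 = 5, Housing = 1*3 = 3, Seal = 1*5 = 5.
Iteration 2: components of {Cap,Housing,Seal} -> Bearing = 3*5 = 15, Bolt = 5*1 = 5.
Iteration 3: components of {Bearing,Bolt} -> Cover = 5*1 = 5.
Iteration 4: no further components; recursion stops.
SUM(qty) = 1 + 3 + 5 + 5 + 15 + 5 + 5 = 39.

39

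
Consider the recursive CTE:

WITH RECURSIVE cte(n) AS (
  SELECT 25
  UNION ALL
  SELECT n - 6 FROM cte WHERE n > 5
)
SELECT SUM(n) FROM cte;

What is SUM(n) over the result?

65

Base: n=25.
Iteration 1: 25 > 5 holds -> n = 25 - 6 = 19.
Iteration 2: 19 > 5 holds -> n = 19 - 6 = 13.
Iteration 3: 13 > 5 holds -> n = 13 - 6 = 7.
Iteration 4: 7 > 5 holds -> n = 7 - 6 = 1.
Iteration 5: 1 > 5 fails; recursion stops.
SUM(n) = 25 + 19 + 13 + 7 + 1 = 65.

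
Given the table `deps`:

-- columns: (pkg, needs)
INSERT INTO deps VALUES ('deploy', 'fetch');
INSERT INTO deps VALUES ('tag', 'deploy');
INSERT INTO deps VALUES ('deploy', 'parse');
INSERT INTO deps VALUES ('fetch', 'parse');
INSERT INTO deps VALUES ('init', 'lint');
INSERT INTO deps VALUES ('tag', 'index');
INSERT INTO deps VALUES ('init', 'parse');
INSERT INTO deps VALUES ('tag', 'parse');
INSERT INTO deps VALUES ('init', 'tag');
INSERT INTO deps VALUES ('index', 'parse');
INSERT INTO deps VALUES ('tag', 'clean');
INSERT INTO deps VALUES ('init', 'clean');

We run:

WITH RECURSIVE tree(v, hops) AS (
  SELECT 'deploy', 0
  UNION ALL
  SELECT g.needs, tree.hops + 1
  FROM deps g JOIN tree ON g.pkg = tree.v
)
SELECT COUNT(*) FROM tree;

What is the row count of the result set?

Base: (deploy, hops=0).
Iteration 1: edges from {deploy} -> (fetch, hops=1), (parse, hops=1).
Iteration 2: edges from {fetch,parse} -> (parse, hops=2).
Iteration 3: no outgoing edges from {parse}; recursion stops.
Total rows emitted: 4.

4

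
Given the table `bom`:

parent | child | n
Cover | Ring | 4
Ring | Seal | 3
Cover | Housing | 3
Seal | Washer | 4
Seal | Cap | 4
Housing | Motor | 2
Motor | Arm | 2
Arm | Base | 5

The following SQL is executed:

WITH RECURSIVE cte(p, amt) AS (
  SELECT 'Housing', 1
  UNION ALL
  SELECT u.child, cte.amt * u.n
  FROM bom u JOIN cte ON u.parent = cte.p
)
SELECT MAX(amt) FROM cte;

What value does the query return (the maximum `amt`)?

Base: (Housing, amt=1).
Iteration 1: components of {Housing} -> Motor = 1*2 = 2.
Iteration 2: components of {Motor} -> Arm = 2*2 = 4.
Iteration 3: components of {Arm} -> Base = 4*5 = 20.
Iteration 4: no further components; recursion stops.
amt values: 1, 2, 4, 20; the maximum is 20.

20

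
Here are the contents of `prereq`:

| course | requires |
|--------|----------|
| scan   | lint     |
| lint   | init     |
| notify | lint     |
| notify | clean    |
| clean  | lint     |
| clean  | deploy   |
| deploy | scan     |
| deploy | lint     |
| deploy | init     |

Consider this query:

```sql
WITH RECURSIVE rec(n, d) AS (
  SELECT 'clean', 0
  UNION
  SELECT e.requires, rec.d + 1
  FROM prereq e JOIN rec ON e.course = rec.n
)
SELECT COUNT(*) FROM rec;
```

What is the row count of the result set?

9

Base: (clean, d=0).
Iteration 1: edges from {clean} -> (deploy, d=1), (lint, d=1).
Iteration 2: edges from {deploy,lint} -> (init, d=2), (lint, d=2), (scan, d=2). [UNION drops 1 duplicate row(s)]
Iteration 3: edges from {init,lint,scan} -> (init, d=3), (lint, d=3).
Iteration 4: edges from {init,lint} -> (init, d=4).
Iteration 5: no outgoing edges from {init}; recursion stops.
Total rows emitted: 9.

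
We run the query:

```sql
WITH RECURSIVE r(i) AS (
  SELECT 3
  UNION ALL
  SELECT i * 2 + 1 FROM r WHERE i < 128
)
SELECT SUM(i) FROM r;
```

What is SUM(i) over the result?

501

Base: i=3.
Iteration 1: 3 < 128 holds -> i = 3 * 2 + 1 = 7.
Iteration 2: 7 < 128 holds -> i = 7 * 2 + 1 = 15.
Iteration 3: 15 < 128 holds -> i = 15 * 2 + 1 = 31.
Iteration 4: 31 < 128 holds -> i = 31 * 2 + 1 = 63.
Iteration 5: 63 < 128 holds -> i = 63 * 2 + 1 = 127.
Iteration 6: 127 < 128 holds -> i = 127 * 2 + 1 = 255.
Iteration 7: 255 < 128 fails; recursion stops.
SUM(i) = 3 + 7 + 15 + 31 + 63 + 127 + 255 = 501.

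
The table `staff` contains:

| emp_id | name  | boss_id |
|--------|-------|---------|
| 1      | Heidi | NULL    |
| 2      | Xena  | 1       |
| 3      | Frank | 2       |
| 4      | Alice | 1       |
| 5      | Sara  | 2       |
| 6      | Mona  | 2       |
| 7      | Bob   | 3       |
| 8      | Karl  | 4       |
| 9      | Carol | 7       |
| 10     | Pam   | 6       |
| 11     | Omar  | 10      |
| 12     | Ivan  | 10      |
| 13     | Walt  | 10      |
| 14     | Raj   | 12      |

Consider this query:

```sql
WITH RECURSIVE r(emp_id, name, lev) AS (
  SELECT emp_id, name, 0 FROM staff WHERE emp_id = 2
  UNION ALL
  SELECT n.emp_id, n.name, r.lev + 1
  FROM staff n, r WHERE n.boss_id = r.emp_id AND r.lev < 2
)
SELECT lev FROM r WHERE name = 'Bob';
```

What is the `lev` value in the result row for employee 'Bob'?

Base: emp_id=2 (Xena) at lev 0.
Iteration 1: rows with boss_id in {2} -> Frank (id 3, lev 1), Sara (id 5, lev 1), Mona (id 6, lev 1).
Iteration 2: rows with boss_id in {3,5,6} -> Bob (id 7, lev 2), Pam (id 10, lev 2).
Iteration 3: lev < 2 fails for all current rows; recursion stops.

2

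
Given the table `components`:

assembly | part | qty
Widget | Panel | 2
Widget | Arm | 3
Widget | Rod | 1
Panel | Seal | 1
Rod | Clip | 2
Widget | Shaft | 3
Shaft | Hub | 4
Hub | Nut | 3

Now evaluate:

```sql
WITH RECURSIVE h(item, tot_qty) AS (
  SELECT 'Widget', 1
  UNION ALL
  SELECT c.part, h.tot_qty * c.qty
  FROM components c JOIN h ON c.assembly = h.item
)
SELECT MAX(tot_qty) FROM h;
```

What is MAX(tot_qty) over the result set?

Base: (Widget, tot_qty=1).
Iteration 1: components of {Widget} -> Arm = 1*3 = 3, Panel = 1*2 = 2, Rod = 1*1 = 1, Shaft = 1*3 = 3.
Iteration 2: components of {Arm,Panel,Rod,Shaft} -> Clip = 1*2 = 2, Hub = 3*4 = 12, Seal = 2*1 = 2.
Iteration 3: components of {Clip,Hub,Seal} -> Nut = 12*3 = 36.
Iteration 4: no further components; recursion stops.
tot_qty values: 1, 2, 3, 1, 3, 2, 2, 12, 36; the maximum is 36.

36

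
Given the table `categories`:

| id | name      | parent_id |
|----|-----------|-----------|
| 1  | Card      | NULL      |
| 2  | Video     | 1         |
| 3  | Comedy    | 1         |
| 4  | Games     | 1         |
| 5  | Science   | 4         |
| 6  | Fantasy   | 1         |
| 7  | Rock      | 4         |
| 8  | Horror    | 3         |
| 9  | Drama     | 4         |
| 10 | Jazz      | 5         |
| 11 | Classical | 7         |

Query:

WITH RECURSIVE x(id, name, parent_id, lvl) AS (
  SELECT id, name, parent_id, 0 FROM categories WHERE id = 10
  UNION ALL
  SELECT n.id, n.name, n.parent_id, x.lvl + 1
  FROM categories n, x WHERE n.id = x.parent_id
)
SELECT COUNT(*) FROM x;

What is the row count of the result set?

4

Base: id=10 (Jazz), parent_id=5, lvl 0.
Iteration 1: join on id=5 -> Science (id 5, parent_id=4, lvl 1).
Iteration 2: join on id=4 -> Games (id 4, parent_id=1, lvl 2).
Iteration 3: join on id=1 -> Card (id 1, parent_id=NULL, lvl 3).
Iteration 4: parent_id is NULL; no match; recursion stops.
Total rows emitted: 4.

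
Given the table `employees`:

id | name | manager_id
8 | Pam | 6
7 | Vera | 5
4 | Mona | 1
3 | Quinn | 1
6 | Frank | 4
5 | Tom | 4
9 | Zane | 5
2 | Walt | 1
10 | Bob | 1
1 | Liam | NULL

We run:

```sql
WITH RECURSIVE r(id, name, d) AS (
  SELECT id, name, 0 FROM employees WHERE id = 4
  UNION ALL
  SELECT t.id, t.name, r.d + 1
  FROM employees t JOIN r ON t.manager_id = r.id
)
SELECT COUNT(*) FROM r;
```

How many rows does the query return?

6

Base: id=4 (Mona) at d 0.
Iteration 1: rows with manager_id in {4} -> Tom (id 5, d 1), Frank (id 6, d 1).
Iteration 2: rows with manager_id in {5,6} -> Vera (id 7, d 2), Pam (id 8, d 2), Zane (id 9, d 2).
Iteration 3: no rows with manager_id in {7,8,9}; recursion stops.
Total rows emitted: 6.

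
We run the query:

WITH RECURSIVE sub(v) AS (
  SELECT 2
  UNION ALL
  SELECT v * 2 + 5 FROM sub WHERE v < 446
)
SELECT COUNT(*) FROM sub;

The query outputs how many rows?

8

Base: v=2.
Iteration 1: 2 < 446 holds -> v = 2 * 2 + 5 = 9.
Iteration 2: 9 < 446 holds -> v = 9 * 2 + 5 = 23.
Iteration 3: 23 < 446 holds -> v = 23 * 2 + 5 = 51.
Iteration 4: 51 < 446 holds -> v = 51 * 2 + 5 = 107.
Iteration 5: 107 < 446 holds -> v = 107 * 2 + 5 = 219.
Iteration 6: 219 < 446 holds -> v = 219 * 2 + 5 = 443.
Iteration 7: 443 < 446 holds -> v = 443 * 2 + 5 = 891.
Iteration 8: 891 < 446 fails; recursion stops.
Total rows emitted: 8.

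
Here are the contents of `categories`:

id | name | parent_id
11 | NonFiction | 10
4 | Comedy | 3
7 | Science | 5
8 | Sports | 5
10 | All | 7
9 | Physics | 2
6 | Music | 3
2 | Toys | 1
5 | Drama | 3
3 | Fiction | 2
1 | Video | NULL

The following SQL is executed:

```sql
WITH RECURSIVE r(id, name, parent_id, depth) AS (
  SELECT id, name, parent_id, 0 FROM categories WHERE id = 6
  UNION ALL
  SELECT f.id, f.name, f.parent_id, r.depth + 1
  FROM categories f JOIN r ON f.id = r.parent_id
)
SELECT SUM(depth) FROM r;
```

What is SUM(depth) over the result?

6

Base: id=6 (Music), parent_id=3, depth 0.
Iteration 1: join on id=3 -> Fiction (id 3, parent_id=2, depth 1).
Iteration 2: join on id=2 -> Toys (id 2, parent_id=1, depth 2).
Iteration 3: join on id=1 -> Video (id 1, parent_id=NULL, depth 3).
Iteration 4: parent_id is NULL; no match; recursion stops.
SUM(depth) = 0 + 1 + 2 + 3 = 6.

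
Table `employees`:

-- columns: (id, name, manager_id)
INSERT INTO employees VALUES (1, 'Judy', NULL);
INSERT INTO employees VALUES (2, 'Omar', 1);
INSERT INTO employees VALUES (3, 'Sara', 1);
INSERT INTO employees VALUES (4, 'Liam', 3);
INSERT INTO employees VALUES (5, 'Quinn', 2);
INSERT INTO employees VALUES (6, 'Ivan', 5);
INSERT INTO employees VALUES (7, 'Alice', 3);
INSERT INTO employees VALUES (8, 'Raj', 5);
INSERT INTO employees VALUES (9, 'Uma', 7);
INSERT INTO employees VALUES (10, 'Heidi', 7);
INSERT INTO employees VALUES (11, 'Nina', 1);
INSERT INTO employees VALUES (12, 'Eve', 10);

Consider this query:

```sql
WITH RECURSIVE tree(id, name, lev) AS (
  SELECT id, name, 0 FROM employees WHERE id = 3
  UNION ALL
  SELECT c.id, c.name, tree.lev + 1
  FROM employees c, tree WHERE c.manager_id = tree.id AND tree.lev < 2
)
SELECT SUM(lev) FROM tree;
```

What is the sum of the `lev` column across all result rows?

6

Base: id=3 (Sara) at lev 0.
Iteration 1: rows with manager_id in {3} -> Liam (id 4, lev 1), Alice (id 7, lev 1).
Iteration 2: rows with manager_id in {4,7} -> Uma (id 9, lev 2), Heidi (id 10, lev 2).
Iteration 3: lev < 2 fails for all current rows; recursion stops.
SUM(lev) = 0 + 1 + 1 + 2 + 2 = 6.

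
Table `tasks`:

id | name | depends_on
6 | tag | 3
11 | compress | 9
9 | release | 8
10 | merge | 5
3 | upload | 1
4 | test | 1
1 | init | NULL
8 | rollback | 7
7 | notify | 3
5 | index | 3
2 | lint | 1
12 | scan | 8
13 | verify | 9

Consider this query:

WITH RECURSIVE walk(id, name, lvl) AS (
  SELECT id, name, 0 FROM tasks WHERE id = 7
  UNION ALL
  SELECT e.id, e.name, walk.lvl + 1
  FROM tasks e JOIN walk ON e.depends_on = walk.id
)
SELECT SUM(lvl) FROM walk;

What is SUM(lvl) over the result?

Base: id=7 (notify) at lvl 0.
Iteration 1: rows with depends_on in {7} -> rollback (id 8, lvl 1).
Iteration 2: rows with depends_on in {8} -> release (id 9, lvl 2), scan (id 12, lvl 2).
Iteration 3: rows with depends_on in {9,12} -> compress (id 11, lvl 3), verify (id 13, lvl 3).
Iteration 4: no rows with depends_on in {11,13}; recursion stops.
SUM(lvl) = 0 + 1 + 2 + 2 + 3 + 3 = 11.

11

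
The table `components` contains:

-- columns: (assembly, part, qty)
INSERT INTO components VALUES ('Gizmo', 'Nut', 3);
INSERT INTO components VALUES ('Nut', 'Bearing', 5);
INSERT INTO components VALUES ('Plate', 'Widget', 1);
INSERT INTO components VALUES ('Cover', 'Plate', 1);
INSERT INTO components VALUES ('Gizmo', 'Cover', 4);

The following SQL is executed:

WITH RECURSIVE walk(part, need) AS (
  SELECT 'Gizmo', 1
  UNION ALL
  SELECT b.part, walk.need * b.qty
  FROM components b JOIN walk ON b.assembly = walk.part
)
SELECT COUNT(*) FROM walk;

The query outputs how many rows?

Base: (Gizmo, need=1).
Iteration 1: components of {Gizmo} -> Cover = 1*4 = 4, Nut = 1*3 = 3.
Iteration 2: components of {Cover,Nut} -> Bearing = 3*5 = 15, Plate = 4*1 = 4.
Iteration 3: components of {Bearing,Plate} -> Widget = 4*1 = 4.
Iteration 4: no further components; recursion stops.
Total rows emitted: 6.

6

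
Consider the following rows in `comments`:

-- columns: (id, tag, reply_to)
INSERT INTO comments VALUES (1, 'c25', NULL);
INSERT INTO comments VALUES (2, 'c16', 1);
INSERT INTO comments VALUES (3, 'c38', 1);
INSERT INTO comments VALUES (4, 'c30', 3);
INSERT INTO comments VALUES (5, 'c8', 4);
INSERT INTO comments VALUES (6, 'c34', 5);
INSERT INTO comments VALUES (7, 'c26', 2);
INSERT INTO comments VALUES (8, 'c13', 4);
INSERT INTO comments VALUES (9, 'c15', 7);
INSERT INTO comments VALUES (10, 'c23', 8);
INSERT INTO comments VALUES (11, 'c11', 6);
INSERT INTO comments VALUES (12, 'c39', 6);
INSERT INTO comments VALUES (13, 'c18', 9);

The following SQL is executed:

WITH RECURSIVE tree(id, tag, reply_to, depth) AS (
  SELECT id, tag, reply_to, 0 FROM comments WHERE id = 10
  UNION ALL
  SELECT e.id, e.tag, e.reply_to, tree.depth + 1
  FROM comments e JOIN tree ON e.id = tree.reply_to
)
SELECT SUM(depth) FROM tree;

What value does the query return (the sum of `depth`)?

10

Base: id=10 (c23), reply_to=8, depth 0.
Iteration 1: join on id=8 -> c13 (id 8, reply_to=4, depth 1).
Iteration 2: join on id=4 -> c30 (id 4, reply_to=3, depth 2).
Iteration 3: join on id=3 -> c38 (id 3, reply_to=1, depth 3).
Iteration 4: join on id=1 -> c25 (id 1, reply_to=NULL, depth 4).
Iteration 5: reply_to is NULL; no match; recursion stops.
SUM(depth) = 0 + 1 + 2 + 3 + 4 = 10.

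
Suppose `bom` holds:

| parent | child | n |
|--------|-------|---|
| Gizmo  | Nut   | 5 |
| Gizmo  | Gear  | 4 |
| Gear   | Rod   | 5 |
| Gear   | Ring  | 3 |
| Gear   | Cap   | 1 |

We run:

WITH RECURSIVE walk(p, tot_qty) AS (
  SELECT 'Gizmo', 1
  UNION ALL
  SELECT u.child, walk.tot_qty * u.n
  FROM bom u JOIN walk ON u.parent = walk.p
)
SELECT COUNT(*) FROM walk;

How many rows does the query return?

6

Base: (Gizmo, tot_qty=1).
Iteration 1: components of {Gizmo} -> Gear = 1*4 = 4, Nut = 1*5 = 5.
Iteration 2: components of {Gear,Nut} -> Cap = 4*1 = 4, Ring = 4*3 = 12, Rod = 4*5 = 20.
Iteration 3: no further components; recursion stops.
Total rows emitted: 6.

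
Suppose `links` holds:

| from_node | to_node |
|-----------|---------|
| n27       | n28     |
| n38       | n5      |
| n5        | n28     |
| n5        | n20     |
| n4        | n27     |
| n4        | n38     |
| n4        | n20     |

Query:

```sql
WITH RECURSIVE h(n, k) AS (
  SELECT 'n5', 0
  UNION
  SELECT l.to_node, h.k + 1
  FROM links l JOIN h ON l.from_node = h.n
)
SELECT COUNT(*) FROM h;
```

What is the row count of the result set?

3

Base: (n5, k=0).
Iteration 1: edges from {n5} -> (n20, k=1), (n28, k=1).
Iteration 2: no outgoing edges from {n20,n28}; recursion stops.
Total rows emitted: 3.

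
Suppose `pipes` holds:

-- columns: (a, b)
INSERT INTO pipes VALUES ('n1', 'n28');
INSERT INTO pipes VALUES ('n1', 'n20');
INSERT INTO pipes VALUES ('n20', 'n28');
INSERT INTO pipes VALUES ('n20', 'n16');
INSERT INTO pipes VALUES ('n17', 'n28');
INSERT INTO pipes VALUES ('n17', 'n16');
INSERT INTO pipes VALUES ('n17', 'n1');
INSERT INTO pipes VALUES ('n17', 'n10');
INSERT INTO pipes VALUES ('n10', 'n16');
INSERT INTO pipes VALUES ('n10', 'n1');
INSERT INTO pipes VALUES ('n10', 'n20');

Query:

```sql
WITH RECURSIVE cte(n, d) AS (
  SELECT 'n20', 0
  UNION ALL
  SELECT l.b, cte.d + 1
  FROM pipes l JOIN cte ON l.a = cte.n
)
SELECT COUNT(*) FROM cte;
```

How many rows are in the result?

Base: (n20, d=0).
Iteration 1: edges from {n20} -> (n16, d=1), (n28, d=1).
Iteration 2: no outgoing edges from {n16,n28}; recursion stops.
Total rows emitted: 3.

3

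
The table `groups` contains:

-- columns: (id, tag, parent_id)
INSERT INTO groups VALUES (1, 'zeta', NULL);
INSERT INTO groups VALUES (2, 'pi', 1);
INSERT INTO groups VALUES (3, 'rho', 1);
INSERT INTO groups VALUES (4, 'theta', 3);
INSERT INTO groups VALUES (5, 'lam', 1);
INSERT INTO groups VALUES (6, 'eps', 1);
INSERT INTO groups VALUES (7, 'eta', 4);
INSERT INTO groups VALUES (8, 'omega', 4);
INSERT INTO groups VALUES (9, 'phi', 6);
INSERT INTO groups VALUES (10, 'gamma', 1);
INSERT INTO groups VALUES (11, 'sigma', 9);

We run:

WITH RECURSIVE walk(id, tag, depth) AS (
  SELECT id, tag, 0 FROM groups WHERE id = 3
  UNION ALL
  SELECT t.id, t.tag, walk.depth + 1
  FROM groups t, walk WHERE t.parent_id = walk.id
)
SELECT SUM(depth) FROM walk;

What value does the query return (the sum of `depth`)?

Base: id=3 (rho) at depth 0.
Iteration 1: rows with parent_id in {3} -> theta (id 4, depth 1).
Iteration 2: rows with parent_id in {4} -> eta (id 7, depth 2), omega (id 8, depth 2).
Iteration 3: no rows with parent_id in {7,8}; recursion stops.
SUM(depth) = 0 + 1 + 2 + 2 = 5.

5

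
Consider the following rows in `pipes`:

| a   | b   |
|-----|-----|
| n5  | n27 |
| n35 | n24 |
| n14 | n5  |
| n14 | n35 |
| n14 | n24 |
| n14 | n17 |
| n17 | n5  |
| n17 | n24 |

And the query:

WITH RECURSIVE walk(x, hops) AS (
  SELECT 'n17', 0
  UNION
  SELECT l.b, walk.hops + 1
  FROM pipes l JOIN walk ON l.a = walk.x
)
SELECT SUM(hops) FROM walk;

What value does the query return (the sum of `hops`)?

4

Base: (n17, hops=0).
Iteration 1: edges from {n17} -> (n24, hops=1), (n5, hops=1).
Iteration 2: edges from {n24,n5} -> (n27, hops=2).
Iteration 3: no outgoing edges from {n27}; recursion stops.
SUM(hops) = 0 + 1 + 1 + 2 = 4.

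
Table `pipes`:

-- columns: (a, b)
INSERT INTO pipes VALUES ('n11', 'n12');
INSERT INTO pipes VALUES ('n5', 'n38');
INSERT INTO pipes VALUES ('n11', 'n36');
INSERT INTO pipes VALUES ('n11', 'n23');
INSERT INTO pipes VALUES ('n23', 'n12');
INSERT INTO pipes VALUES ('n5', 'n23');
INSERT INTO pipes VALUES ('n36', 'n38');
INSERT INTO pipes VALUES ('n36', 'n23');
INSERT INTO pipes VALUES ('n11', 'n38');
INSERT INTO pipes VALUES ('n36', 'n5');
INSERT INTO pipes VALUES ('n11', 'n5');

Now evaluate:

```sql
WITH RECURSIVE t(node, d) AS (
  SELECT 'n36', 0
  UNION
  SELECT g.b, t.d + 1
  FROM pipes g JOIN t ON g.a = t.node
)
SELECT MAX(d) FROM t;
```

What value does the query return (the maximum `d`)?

Base: (n36, d=0).
Iteration 1: edges from {n36} -> (n23, d=1), (n38, d=1), (n5, d=1).
Iteration 2: edges from {n23,n38,n5} -> (n12, d=2), (n23, d=2), (n38, d=2).
Iteration 3: edges from {n12,n23,n38} -> (n12, d=3).
Iteration 4: no outgoing edges from {n12}; recursion stops.
d values: 0, 1, 1, 1, 2, 2, 2, 3; the maximum is 3.

3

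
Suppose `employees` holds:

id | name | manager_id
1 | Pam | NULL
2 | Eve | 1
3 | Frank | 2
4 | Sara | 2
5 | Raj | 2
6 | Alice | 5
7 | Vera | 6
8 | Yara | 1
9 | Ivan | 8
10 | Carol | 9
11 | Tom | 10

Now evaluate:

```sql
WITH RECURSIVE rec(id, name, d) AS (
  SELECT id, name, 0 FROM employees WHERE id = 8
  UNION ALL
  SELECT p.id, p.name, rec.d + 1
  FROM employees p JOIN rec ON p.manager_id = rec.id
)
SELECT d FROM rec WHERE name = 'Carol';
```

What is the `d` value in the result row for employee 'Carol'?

Base: id=8 (Yara) at d 0.
Iteration 1: rows with manager_id in {8} -> Ivan (id 9, d 1).
Iteration 2: rows with manager_id in {9} -> Carol (id 10, d 2).
Iteration 3: rows with manager_id in {10} -> Tom (id 11, d 3).
Iteration 4: no rows with manager_id in {11}; recursion stops.

2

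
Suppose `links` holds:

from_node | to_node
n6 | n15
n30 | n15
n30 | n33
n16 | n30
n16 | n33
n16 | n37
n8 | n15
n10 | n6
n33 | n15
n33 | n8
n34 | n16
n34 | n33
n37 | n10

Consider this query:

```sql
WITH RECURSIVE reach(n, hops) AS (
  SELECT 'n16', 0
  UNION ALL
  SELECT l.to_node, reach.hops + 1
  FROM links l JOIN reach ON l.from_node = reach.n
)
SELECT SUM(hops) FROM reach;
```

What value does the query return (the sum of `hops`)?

Base: (n16, hops=0).
Iteration 1: edges from {n16} -> (n30, hops=1), (n33, hops=1), (n37, hops=1).
Iteration 2: edges from {n30,n33,n37} -> (n10, hops=2), (n15, hops=2) x2, (n33, hops=2), (n8, hops=2). [UNION ALL keeps all 5 new rows, including repeats]
Iteration 3: edges from {n10,n15,n33,n8} -> (n15, hops=3) x2, (n6, hops=3), (n8, hops=3). [UNION ALL keeps all 4 new rows, including repeats]
Iteration 4: edges from {n15,n6,n8} -> (n15, hops=4) x2. [UNION ALL keeps all 2 new rows, including repeats]
Iteration 5: no outgoing edges from {n15}; recursion stops.
SUM(hops) = 0 + 1 + 1 + 1 + 2 + 2 + 2 + 2 + 2 + 3 + 3 + 3 + 3 + 4 + 4 = 33.

33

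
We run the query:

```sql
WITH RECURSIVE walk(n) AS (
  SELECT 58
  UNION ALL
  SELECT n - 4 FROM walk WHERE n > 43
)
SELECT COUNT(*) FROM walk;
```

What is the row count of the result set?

Base: n=58.
Iteration 1: 58 > 43 holds -> n = 58 - 4 = 54.
Iteration 2: 54 > 43 holds -> n = 54 - 4 = 50.
Iteration 3: 50 > 43 holds -> n = 50 - 4 = 46.
Iteration 4: 46 > 43 holds -> n = 46 - 4 = 42.
Iteration 5: 42 > 43 fails; recursion stops.
Total rows emitted: 5.

5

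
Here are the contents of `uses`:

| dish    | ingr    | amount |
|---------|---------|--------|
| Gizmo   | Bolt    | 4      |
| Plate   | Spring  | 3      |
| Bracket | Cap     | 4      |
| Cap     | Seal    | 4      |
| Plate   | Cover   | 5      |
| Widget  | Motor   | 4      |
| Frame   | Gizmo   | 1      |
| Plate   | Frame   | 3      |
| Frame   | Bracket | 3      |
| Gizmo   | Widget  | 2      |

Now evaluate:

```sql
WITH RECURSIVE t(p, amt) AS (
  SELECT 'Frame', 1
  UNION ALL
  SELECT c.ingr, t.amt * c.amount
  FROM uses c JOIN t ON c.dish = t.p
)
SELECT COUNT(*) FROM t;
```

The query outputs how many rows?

8

Base: (Frame, amt=1).
Iteration 1: components of {Frame} -> Bracket = 1*3 = 3, Gizmo = 1*1 = 1.
Iteration 2: components of {Bracket,Gizmo} -> Bolt = 1*4 = 4, Cap = 3*4 = 12, Widget = 1*2 = 2.
Iteration 3: components of {Bolt,Cap,Widget} -> Motor = 2*4 = 8, Seal = 12*4 = 48.
Iteration 4: no further components; recursion stops.
Total rows emitted: 8.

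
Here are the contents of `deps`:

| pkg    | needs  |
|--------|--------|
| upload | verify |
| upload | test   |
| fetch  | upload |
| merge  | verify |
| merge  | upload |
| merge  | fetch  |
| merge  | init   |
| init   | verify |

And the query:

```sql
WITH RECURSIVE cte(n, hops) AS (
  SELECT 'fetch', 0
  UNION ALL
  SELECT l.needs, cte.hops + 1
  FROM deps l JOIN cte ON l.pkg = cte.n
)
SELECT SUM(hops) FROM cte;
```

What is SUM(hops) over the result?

5

Base: (fetch, hops=0).
Iteration 1: edges from {fetch} -> (upload, hops=1).
Iteration 2: edges from {upload} -> (test, hops=2), (verify, hops=2).
Iteration 3: no outgoing edges from {test,verify}; recursion stops.
SUM(hops) = 0 + 1 + 2 + 2 = 5.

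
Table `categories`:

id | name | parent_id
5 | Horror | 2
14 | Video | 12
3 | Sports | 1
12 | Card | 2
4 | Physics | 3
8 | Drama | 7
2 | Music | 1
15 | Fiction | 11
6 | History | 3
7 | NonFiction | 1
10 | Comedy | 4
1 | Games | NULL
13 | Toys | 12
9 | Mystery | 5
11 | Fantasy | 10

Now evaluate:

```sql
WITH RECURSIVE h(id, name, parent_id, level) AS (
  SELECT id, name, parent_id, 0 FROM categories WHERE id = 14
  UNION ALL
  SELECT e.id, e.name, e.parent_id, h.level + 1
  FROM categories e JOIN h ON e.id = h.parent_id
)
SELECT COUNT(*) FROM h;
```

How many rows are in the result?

Base: id=14 (Video), parent_id=12, level 0.
Iteration 1: join on id=12 -> Card (id 12, parent_id=2, level 1).
Iteration 2: join on id=2 -> Music (id 2, parent_id=1, level 2).
Iteration 3: join on id=1 -> Games (id 1, parent_id=NULL, level 3).
Iteration 4: parent_id is NULL; no match; recursion stops.
Total rows emitted: 4.

4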